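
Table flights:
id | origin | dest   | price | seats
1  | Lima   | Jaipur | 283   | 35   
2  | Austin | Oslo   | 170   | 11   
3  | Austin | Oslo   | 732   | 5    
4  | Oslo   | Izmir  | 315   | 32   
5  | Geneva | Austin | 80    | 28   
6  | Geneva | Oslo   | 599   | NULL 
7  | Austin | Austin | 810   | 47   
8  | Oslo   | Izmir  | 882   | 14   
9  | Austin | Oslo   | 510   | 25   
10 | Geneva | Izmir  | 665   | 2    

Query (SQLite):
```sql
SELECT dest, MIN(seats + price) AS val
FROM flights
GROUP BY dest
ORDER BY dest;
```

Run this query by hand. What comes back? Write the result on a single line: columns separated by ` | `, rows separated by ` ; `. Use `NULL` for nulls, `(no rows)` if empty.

For each row compute seats + price.
Group by dest; take MIN of the expression per group.
  Austin: ids {5, 7} → MIN(seats + price)=108
  Izmir: ids {4, 8, 10} → MIN(seats + price)=347
  Jaipur: ids {1} → MIN(seats + price)=318
  Oslo: ids {2, 3, 6, 9} → MIN(seats + price)=181

Austin | 108 ; Izmir | 347 ; Jaipur | 318 ; Oslo | 181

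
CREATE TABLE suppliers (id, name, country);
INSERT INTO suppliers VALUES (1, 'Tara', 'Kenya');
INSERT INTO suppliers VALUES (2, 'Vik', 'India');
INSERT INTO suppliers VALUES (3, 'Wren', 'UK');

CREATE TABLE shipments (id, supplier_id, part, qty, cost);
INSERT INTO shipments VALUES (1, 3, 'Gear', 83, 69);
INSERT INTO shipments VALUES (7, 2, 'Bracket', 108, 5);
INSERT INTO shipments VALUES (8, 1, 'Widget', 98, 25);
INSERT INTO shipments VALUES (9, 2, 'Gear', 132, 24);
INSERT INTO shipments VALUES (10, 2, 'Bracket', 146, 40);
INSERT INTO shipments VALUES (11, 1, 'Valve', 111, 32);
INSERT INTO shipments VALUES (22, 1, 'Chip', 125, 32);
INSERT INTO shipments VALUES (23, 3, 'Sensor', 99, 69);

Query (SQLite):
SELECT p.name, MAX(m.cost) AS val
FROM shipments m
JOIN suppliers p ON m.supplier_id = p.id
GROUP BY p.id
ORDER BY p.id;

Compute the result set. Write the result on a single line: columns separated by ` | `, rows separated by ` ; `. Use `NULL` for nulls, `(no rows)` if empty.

Tara | 32 ; Vik | 40 ; Wren | 69

Join each shipments row to its suppliers via supplier_id.
Group joined rows by suppliers.id; compute MAX(m.cost) per group.
  1: ids {8, 11, 22} → MAX(m.cost)=32
  2: ids {7, 9, 10} → MAX(m.cost)=40
  3: ids {1, 23} → MAX(m.cost)=69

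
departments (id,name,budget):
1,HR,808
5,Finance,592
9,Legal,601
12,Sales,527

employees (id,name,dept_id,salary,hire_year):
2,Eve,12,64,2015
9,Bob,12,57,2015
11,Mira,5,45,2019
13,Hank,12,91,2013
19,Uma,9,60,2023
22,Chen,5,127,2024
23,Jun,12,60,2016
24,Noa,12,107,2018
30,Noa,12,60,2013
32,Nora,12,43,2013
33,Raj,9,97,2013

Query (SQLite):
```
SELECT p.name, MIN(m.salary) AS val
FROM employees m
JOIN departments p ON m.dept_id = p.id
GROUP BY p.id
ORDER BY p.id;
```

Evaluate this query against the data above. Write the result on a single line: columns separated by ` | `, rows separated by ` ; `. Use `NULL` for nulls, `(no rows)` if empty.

Finance | 45 ; Legal | 60 ; Sales | 43

Join each employees row to its departments via dept_id.
Group joined rows by departments.id; compute MIN(m.salary) per group.
  5: ids {11, 22} → MIN(m.salary)=45
  9: ids {19, 33} → MIN(m.salary)=60
  12: ids {2, 9, 13, 23, 24, 30, 32} → MIN(m.salary)=43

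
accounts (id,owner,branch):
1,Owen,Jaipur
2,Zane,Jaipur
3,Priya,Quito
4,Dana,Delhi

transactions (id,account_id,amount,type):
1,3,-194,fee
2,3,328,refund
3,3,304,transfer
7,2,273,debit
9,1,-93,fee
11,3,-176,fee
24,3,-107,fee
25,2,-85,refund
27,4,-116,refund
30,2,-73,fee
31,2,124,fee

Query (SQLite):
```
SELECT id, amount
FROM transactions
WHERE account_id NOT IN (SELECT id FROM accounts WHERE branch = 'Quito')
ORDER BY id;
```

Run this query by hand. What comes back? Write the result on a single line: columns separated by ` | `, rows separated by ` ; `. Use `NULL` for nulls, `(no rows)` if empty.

Inner query: accounts.id where branch = 'Quito'.
Outer: keep transactions rows whose account_id is not in that set.
Inner query → {3}

7 | 273 ; 9 | -93 ; 25 | -85 ; 27 | -116 ; 30 | -73 ; 31 | 124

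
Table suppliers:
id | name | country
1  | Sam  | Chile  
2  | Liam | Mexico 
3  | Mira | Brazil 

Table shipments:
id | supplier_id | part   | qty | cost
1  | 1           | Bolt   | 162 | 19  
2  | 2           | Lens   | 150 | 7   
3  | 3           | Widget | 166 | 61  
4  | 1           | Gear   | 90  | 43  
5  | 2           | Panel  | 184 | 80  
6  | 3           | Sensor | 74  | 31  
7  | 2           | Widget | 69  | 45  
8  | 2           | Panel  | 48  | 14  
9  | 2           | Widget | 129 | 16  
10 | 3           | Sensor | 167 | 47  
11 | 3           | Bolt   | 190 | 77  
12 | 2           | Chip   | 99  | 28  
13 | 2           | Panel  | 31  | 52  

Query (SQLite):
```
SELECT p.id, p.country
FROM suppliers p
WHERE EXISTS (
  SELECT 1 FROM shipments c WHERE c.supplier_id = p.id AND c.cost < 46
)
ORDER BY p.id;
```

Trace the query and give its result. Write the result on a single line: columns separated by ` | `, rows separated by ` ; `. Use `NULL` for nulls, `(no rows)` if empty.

1 | Chile ; 2 | Mexico ; 3 | Brazil

For each suppliers row, check whether any shipments with matching supplier_id has cost < 46.
Keep rows where that is true.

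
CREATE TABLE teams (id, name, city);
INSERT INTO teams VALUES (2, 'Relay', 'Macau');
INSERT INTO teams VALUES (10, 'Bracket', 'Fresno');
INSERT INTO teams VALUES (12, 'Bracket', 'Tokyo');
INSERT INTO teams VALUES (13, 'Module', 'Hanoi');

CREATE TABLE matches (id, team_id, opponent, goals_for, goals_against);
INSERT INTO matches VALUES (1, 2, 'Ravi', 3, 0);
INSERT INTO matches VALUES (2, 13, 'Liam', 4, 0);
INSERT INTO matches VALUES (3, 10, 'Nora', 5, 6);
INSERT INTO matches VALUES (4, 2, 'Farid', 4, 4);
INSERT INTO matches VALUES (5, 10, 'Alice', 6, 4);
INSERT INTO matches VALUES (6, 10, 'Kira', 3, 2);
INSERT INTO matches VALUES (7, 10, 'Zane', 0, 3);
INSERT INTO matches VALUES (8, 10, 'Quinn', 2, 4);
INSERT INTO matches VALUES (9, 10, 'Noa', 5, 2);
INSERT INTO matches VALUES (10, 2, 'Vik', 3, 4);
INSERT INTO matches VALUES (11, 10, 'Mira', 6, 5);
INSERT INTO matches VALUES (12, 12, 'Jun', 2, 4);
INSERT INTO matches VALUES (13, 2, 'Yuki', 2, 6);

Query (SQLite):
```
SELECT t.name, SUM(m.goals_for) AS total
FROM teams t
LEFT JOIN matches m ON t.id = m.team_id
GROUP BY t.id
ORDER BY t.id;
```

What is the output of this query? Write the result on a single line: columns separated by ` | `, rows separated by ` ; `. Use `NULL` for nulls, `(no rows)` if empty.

Relay | 12 ; Bracket | 27 ; Bracket | 2 ; Module | 4

LEFT JOIN keeps every teams row; unmatched ones get NULL for matches columns.
Group by teams.id and compute SUM(m.goals_for). SUM over an all-NULL group is NULL.
  2: ids {1, 4, 10, 13} → SUM(m.goals_for)=12
  10: ids {3, 5, 6, 7, 8, 9, 11} → SUM(m.goals_for)=27
  12: ids {12} → SUM(m.goals_for)=2
  13: ids {2} → SUM(m.goals_for)=4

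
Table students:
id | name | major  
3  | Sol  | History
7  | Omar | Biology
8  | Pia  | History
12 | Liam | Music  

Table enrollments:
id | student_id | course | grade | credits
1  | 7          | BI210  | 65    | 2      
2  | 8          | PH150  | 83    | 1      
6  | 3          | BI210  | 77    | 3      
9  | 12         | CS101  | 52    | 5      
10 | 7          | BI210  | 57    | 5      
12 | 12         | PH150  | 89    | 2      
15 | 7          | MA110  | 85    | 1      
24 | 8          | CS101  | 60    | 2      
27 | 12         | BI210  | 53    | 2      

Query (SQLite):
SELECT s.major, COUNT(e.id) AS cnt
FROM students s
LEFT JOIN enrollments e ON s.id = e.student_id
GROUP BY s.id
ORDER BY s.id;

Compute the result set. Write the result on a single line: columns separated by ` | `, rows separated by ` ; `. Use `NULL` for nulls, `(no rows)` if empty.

History | 1 ; Biology | 3 ; History | 2 ; Music | 3

LEFT JOIN keeps every students row; unmatched ones get NULL for enrollments columns.
Group by students.id and compute COUNT(e.id). COUNT(col) of an all-NULL group is 0.
  3: ids {6} → COUNT(e.id)=1
  7: ids {1, 10, 15} → COUNT(e.id)=3
  8: ids {2, 24} → COUNT(e.id)=2
  12: ids {9, 12, 27} → COUNT(e.id)=3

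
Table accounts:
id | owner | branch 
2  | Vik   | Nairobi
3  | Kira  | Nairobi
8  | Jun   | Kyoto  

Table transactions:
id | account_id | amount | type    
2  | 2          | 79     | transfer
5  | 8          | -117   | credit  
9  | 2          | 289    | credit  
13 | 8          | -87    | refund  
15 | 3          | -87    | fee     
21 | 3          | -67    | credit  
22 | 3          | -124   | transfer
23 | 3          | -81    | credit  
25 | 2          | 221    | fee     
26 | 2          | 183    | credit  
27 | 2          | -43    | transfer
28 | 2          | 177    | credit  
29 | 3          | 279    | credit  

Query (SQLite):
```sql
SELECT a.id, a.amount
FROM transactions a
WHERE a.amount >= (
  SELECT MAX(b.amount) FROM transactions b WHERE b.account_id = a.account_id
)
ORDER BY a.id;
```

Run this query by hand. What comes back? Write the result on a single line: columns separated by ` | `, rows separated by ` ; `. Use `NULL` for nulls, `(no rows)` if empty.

9 | 289 ; 13 | -87 ; 29 | 279

For each transactions row a, compute MAX(amount) over rows sharing a.account_id.
Keep row a if a.amount >= that per-group MAX.
  account_id=2: MAX(amount) = 289
  account_id=3: MAX(amount) = 279
  account_id=8: MAX(amount) = -87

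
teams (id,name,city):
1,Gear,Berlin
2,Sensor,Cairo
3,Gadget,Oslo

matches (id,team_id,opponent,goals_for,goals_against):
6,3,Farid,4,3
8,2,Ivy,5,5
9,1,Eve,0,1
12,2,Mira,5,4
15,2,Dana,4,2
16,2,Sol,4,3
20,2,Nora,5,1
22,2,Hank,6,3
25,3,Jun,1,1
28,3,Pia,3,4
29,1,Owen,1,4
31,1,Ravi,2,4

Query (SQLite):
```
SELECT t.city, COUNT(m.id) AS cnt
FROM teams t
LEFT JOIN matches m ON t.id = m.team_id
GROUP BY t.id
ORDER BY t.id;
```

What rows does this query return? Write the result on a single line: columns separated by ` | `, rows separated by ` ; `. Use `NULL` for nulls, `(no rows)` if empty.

LEFT JOIN keeps every teams row; unmatched ones get NULL for matches columns.
Group by teams.id and compute COUNT(m.id). COUNT(col) of an all-NULL group is 0.
  1: ids {9, 29, 31} → COUNT(m.id)=3
  2: ids {8, 12, 15, 16, 20, 22} → COUNT(m.id)=6
  3: ids {6, 25, 28} → COUNT(m.id)=3

Berlin | 3 ; Cairo | 6 ; Oslo | 3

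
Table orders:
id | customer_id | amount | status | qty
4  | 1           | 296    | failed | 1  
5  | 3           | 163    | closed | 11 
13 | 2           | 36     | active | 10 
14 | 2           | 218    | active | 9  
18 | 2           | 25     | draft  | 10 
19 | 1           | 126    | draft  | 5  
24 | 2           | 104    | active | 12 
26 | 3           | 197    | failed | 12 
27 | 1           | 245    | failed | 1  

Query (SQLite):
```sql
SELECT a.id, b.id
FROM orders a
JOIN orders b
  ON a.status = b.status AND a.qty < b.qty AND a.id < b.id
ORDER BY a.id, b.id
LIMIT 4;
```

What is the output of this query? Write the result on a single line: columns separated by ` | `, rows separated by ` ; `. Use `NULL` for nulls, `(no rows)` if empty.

Pairs (a,b) with same status, a.qty < b.qty, a.id < b.id.
status groups: active:{13,14,24} closed:{5} draft:{18,19} failed:{4,26,27}
Ordered by (a.id, b.id); first 4.

4 | 26 ; 13 | 24 ; 14 | 24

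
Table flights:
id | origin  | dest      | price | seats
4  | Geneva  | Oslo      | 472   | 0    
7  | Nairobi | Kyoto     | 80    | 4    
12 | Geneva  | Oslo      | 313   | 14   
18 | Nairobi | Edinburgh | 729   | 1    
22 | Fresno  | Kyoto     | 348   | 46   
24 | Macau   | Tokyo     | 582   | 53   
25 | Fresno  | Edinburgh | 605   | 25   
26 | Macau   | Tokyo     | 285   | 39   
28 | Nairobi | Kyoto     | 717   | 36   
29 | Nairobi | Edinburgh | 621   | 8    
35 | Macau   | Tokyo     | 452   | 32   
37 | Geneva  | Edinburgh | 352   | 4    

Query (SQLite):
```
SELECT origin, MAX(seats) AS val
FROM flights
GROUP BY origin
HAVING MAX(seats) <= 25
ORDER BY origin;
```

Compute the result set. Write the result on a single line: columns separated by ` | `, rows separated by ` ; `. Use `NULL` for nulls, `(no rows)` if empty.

Geneva | 14

Partition flights by origin; compute MAX(seats) within each group.
HAVING: keep groups where MAX(seats) <= 25.
  Fresno: ids {22, 25} → MAX(seats)=46
  Geneva: ids {4, 12, 37} → MAX(seats)=14
  Macau: ids {24, 26, 35} → MAX(seats)=53
  Nairobi: ids {7, 18, 28, 29} → MAX(seats)=36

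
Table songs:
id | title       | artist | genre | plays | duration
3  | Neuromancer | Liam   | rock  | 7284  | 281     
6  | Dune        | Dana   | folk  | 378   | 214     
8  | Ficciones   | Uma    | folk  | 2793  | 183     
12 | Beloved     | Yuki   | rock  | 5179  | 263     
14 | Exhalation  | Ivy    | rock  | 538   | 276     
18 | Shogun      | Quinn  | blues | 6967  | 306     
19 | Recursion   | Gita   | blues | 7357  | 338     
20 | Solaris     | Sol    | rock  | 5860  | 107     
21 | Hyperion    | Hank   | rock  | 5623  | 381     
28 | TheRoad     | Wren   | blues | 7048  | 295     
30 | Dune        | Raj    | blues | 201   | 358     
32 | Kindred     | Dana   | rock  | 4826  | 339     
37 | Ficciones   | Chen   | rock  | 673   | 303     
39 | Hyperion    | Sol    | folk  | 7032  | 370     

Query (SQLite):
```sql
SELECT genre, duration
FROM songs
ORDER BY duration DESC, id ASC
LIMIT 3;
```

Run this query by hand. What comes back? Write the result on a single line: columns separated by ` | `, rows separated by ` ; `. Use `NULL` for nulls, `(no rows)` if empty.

rock | 381 ; folk | 370 ; blues | 358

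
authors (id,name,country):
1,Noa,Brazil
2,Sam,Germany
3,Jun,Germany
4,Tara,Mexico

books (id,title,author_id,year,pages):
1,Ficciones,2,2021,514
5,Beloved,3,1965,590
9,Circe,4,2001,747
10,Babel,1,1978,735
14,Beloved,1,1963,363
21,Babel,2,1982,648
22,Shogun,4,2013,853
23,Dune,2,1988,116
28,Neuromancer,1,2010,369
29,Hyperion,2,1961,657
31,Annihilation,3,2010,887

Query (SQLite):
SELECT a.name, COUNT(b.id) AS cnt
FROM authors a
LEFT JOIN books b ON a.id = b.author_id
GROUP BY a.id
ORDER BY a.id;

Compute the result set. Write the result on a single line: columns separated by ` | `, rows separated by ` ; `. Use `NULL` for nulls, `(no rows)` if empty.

Noa | 3 ; Sam | 4 ; Jun | 2 ; Tara | 2

LEFT JOIN keeps every authors row; unmatched ones get NULL for books columns.
Group by authors.id and compute COUNT(b.id). COUNT(col) of an all-NULL group is 0.
  1: ids {10, 14, 28} → COUNT(b.id)=3
  2: ids {1, 21, 23, 29} → COUNT(b.id)=4
  3: ids {5, 31} → COUNT(b.id)=2
  4: ids {9, 22} → COUNT(b.id)=2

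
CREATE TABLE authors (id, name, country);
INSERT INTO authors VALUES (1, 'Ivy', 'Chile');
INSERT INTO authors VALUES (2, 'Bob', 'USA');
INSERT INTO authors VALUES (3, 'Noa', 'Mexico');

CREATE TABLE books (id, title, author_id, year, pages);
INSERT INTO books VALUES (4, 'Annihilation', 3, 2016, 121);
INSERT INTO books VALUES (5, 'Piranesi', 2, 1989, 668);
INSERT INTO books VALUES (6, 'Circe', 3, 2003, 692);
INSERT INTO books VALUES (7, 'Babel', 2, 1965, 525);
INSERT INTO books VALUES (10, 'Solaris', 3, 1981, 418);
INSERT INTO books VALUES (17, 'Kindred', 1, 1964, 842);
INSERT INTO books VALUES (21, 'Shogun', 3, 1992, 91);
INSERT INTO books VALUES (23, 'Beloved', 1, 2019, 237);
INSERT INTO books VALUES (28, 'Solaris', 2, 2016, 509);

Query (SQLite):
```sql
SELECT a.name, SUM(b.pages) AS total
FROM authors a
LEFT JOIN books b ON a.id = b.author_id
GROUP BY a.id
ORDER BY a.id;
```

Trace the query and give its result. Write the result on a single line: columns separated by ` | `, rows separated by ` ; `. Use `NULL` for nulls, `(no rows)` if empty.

Ivy | 1079 ; Bob | 1702 ; Noa | 1322

LEFT JOIN keeps every authors row; unmatched ones get NULL for books columns.
Group by authors.id and compute SUM(b.pages). SUM over an all-NULL group is NULL.
  1: ids {17, 23} → SUM(b.pages)=1079
  2: ids {5, 7, 28} → SUM(b.pages)=1702
  3: ids {4, 6, 10, 21} → SUM(b.pages)=1322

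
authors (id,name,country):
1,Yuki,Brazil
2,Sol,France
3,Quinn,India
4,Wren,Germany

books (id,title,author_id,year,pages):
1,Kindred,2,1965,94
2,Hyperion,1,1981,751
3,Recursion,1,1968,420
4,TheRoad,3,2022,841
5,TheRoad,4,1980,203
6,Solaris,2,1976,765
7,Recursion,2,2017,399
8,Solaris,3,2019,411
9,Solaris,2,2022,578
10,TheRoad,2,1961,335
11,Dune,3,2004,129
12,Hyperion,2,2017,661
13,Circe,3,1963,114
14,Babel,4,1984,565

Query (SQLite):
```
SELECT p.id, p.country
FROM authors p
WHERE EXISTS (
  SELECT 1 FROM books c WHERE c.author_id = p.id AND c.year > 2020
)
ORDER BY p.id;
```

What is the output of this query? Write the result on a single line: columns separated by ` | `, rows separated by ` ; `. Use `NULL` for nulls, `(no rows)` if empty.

For each authors row, check whether any books with matching author_id has year > 2020.
Keep rows where that is true.

2 | France ; 3 | India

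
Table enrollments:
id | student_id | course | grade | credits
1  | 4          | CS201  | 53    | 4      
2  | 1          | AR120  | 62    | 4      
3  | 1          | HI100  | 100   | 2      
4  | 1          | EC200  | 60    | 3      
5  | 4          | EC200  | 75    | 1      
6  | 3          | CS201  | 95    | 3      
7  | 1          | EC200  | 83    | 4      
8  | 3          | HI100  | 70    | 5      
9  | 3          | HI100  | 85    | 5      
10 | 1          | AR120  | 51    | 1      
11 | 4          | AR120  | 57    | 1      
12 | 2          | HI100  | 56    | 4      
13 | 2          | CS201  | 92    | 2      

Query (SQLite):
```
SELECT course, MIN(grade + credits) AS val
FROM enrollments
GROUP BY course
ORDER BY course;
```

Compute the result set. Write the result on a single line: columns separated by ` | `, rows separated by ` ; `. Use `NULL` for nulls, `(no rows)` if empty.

For each row compute grade + credits.
Group by course; take MIN of the expression per group.
  AR120: ids {2, 10, 11} → MIN(grade + credits)=52
  CS201: ids {1, 6, 13} → MIN(grade + credits)=57
  EC200: ids {4, 5, 7} → MIN(grade + credits)=63
  HI100: ids {3, 8, 9, 12} → MIN(grade + credits)=60

AR120 | 52 ; CS201 | 57 ; EC200 | 63 ; HI100 | 60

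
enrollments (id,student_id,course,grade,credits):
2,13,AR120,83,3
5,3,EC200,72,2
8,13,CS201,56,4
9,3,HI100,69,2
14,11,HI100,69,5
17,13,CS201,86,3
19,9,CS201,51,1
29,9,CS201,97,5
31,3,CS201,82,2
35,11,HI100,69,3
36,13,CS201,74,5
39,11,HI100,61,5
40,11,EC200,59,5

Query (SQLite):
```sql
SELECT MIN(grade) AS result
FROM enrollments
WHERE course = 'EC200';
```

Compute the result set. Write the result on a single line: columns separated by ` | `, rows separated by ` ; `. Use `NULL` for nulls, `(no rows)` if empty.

59

Rows where course='EC200' → grade values: [72, 59].
MIN of non-NULL values = 59.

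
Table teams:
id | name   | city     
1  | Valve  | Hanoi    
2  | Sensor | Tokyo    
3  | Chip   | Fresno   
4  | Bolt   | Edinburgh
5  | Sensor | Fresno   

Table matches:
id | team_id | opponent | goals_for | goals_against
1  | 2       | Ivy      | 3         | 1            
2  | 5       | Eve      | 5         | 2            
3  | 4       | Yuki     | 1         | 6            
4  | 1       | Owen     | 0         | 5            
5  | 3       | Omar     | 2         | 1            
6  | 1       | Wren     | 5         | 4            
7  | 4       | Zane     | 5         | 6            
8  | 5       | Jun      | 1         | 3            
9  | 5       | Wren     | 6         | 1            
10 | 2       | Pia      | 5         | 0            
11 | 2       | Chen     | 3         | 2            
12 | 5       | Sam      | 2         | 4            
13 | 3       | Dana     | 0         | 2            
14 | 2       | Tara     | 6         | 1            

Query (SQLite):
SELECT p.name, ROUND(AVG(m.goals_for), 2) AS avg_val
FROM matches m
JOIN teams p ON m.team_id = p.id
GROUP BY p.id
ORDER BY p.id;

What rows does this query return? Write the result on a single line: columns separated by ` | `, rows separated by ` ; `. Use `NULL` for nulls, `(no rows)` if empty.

Valve | 2.5 ; Sensor | 4.25 ; Chip | 1 ; Bolt | 3 ; Sensor | 3.5

Join each matches row to its teams via team_id.
Group joined rows by teams.id; compute ROUND(AVG(m.goals_for), 2) per group.
  1: ids {4, 6} → ROUND(AVG(m.goals_for), 2)=2.5
  2: ids {1, 10, 11, 14} → ROUND(AVG(m.goals_for), 2)=4.25
  3: ids {5, 13} → ROUND(AVG(m.goals_for), 2)=1
  4: ids {3, 7} → ROUND(AVG(m.goals_for), 2)=3
  5: ids {2, 8, 9, 12} → ROUND(AVG(m.goals_for), 2)=3.5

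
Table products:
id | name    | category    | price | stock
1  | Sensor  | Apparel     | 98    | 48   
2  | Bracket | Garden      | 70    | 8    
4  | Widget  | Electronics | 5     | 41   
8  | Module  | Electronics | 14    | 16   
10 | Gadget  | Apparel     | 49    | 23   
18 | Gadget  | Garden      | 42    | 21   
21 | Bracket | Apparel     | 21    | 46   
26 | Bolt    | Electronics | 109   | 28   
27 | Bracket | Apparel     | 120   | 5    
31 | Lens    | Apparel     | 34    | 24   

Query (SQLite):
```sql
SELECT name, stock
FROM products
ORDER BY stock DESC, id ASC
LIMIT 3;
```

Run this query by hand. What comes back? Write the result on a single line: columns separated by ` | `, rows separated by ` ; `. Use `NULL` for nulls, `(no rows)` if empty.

Sort by stock desc, tiebreak id asc: (48, id=1), (46, id=21), (41, id=4), (28, id=26), (24, id=31), (23, id=10) …. Take first 3.

Sensor | 48 ; Bracket | 46 ; Widget | 41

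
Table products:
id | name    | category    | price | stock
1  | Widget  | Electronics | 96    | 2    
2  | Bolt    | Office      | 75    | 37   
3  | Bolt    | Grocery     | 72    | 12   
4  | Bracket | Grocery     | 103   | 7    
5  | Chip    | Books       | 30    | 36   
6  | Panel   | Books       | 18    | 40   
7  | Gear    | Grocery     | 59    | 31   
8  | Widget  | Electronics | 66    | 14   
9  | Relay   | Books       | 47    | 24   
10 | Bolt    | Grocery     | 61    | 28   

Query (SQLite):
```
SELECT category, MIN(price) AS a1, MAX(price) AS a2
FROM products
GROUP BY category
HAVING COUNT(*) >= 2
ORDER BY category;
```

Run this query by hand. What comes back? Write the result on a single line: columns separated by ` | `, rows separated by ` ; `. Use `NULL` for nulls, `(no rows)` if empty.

Books | 18 | 47 ; Electronics | 66 | 96 ; Grocery | 59 | 103

Group products by category.
Per group compute: MIN(price), MAX(price).
HAVING: drop groups with fewer than 2 rows.
  Books: ids {5, 6, 9} → MIN(price)=18, MAX(price)=47
  Electronics: ids {1, 8} → MIN(price)=66, MAX(price)=96
  Grocery: ids {3, 4, 7, 10} → MIN(price)=59, MAX(price)=103
  Office: ids {2} → MIN(price)=75, MAX(price)=75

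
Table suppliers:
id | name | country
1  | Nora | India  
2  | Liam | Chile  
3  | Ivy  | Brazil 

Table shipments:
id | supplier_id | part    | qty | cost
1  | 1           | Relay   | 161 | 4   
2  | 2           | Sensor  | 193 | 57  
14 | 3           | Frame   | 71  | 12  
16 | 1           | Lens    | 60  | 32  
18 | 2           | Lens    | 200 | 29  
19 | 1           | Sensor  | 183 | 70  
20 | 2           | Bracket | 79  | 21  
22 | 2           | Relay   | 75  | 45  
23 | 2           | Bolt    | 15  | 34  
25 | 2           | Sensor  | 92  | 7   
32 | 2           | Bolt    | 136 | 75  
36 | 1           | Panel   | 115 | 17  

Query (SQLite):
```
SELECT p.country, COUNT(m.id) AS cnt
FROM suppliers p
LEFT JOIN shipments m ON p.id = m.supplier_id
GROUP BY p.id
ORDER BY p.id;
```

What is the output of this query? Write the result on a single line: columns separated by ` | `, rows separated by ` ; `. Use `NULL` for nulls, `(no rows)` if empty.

LEFT JOIN keeps every suppliers row; unmatched ones get NULL for shipments columns.
Group by suppliers.id and compute COUNT(m.id). COUNT(col) of an all-NULL group is 0.
  1: ids {1, 16, 19, 36} → COUNT(m.id)=4
  2: ids {2, 18, 20, 22, 23, 25, 32} → COUNT(m.id)=7
  3: ids {14} → COUNT(m.id)=1

India | 4 ; Chile | 7 ; Brazil | 1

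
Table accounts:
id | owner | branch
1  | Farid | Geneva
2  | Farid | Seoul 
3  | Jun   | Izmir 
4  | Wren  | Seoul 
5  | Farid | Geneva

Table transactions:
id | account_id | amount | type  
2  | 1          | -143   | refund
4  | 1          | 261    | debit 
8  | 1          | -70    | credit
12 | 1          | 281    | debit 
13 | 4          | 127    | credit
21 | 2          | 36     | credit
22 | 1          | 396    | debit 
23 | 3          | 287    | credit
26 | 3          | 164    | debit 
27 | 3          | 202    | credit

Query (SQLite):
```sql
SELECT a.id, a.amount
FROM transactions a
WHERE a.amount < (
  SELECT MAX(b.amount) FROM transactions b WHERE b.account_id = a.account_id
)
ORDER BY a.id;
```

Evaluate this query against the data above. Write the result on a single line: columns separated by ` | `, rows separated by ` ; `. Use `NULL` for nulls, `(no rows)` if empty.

2 | -143 ; 4 | 261 ; 8 | -70 ; 12 | 281 ; 26 | 164 ; 27 | 202

For each transactions row a, compute MAX(amount) over rows sharing a.account_id.
Keep row a if a.amount < that per-group MAX.
  account_id=1: MAX(amount) = 396
  account_id=2: MAX(amount) = 36
  account_id=3: MAX(amount) = 287
  account_id=4: MAX(amount) = 127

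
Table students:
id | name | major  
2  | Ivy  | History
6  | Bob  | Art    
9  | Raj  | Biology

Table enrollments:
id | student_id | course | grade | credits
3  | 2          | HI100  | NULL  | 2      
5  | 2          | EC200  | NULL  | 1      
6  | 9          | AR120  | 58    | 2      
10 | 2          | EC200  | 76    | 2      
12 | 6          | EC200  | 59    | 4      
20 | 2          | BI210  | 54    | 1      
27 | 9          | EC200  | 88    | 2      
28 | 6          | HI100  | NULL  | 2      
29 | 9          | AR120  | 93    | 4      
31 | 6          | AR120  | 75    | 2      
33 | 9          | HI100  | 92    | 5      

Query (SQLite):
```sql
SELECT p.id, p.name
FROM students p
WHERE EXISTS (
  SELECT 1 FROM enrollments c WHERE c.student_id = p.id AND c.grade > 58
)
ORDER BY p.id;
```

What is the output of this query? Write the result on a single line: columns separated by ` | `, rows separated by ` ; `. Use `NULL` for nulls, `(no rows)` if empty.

For each students row, check whether any enrollments with matching student_id has grade > 58.
Keep rows where that is true.

2 | Ivy ; 6 | Bob ; 9 | Raj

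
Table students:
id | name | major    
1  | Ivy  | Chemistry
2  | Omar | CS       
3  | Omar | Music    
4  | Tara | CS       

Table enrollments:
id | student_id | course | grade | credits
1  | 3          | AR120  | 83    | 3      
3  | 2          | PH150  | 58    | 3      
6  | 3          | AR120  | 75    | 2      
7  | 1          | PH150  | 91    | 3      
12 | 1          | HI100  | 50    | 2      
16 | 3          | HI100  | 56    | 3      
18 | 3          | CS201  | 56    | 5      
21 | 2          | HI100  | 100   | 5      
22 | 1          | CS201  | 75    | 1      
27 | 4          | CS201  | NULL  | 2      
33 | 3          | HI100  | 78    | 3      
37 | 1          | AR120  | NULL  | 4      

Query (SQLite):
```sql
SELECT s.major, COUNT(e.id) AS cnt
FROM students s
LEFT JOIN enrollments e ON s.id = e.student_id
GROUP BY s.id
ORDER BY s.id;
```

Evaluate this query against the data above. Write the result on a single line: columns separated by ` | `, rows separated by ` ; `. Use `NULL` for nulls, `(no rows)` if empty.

LEFT JOIN keeps every students row; unmatched ones get NULL for enrollments columns.
Group by students.id and compute COUNT(e.id). COUNT(col) of an all-NULL group is 0.
  1: ids {7, 12, 22, 37} → COUNT(e.id)=4
  2: ids {3, 21} → COUNT(e.id)=2
  3: ids {1, 6, 16, 18, 33} → COUNT(e.id)=5
  4: ids {27} → COUNT(e.id)=1

Chemistry | 4 ; CS | 2 ; Music | 5 ; CS | 1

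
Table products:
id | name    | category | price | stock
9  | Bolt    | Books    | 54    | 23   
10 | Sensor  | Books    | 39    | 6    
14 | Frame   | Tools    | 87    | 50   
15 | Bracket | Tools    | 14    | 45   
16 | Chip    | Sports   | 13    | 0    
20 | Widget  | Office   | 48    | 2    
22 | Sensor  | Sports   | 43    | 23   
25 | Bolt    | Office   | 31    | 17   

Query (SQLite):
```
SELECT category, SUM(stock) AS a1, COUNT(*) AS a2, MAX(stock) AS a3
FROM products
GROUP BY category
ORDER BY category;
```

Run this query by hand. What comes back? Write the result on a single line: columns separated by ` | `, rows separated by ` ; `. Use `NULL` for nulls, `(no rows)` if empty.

Books | 29 | 2 | 23 ; Office | 19 | 2 | 17 ; Sports | 23 | 2 | 23 ; Tools | 95 | 2 | 50

Group products by category.
Per group compute: SUM(stock), COUNT(*), MAX(stock).
  Books: ids {9, 10} → SUM(stock)=29, COUNT(*)=2, MAX(stock)=23
  Office: ids {20, 25} → SUM(stock)=19, COUNT(*)=2, MAX(stock)=17
  Sports: ids {16, 22} → SUM(stock)=23, COUNT(*)=2, MAX(stock)=23
  Tools: ids {14, 15} → SUM(stock)=95, COUNT(*)=2, MAX(stock)=50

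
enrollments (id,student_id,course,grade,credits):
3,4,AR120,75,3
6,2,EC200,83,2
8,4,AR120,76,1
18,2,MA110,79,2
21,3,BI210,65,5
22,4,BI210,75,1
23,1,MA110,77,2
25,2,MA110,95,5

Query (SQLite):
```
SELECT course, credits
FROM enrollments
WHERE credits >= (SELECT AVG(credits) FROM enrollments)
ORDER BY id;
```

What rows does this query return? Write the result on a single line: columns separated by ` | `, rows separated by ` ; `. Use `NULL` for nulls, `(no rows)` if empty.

AR120 | 3 ; BI210 | 5 ; MA110 | 5

Scalar subquery: AVG(credits) over all enrollments rows = 2.625.
Keep rows where credits >= that value.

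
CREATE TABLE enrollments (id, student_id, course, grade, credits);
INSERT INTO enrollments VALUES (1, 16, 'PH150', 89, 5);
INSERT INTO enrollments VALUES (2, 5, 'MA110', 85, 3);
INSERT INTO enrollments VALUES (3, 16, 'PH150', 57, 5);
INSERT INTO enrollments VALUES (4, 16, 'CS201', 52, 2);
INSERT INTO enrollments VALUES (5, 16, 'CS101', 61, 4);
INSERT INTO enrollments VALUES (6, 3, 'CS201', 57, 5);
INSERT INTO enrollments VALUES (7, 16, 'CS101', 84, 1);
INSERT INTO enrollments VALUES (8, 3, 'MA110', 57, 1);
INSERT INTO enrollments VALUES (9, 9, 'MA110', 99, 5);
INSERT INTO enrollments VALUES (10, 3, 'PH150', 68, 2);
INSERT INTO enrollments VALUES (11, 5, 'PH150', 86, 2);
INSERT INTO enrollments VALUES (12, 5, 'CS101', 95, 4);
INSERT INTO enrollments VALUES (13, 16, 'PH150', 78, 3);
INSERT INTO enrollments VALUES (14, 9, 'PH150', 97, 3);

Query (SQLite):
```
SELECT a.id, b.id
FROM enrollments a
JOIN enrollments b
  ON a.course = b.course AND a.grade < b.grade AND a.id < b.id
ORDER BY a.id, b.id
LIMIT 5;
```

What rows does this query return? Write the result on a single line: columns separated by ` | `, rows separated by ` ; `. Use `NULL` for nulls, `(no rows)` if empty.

Pairs (a,b) with same course, a.grade < b.grade, a.id < b.id.
course groups: CS101:{5,7,12} CS201:{4,6} MA110:{2,8,9} PH150:{1,3,10,11,13,14}
Ordered by (a.id, b.id); first 5.

1 | 14 ; 2 | 9 ; 3 | 10 ; 3 | 11 ; 3 | 13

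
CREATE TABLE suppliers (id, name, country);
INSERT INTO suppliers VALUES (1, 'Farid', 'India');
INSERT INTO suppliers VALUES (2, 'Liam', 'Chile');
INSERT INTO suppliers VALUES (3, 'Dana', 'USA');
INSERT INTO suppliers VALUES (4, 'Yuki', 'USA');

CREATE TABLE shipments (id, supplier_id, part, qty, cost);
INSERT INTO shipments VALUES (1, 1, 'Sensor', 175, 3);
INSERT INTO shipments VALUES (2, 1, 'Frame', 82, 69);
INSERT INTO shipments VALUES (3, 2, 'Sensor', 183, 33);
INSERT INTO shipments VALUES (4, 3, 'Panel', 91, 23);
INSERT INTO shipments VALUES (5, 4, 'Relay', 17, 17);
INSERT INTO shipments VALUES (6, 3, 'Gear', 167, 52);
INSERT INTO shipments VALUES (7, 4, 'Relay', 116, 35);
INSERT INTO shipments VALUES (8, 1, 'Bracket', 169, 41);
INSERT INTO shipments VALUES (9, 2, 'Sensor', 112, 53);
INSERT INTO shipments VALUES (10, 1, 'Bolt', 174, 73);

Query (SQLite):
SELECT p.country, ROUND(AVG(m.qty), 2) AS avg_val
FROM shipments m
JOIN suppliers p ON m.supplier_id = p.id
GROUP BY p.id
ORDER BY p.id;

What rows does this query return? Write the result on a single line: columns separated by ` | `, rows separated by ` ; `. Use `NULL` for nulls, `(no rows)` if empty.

India | 150 ; Chile | 147.5 ; USA | 129 ; USA | 66.5

Join each shipments row to its suppliers via supplier_id.
Group joined rows by suppliers.id; compute ROUND(AVG(m.qty), 2) per group.
  1: ids {1, 2, 8, 10} → ROUND(AVG(m.qty), 2)=150
  2: ids {3, 9} → ROUND(AVG(m.qty), 2)=147.5
  3: ids {4, 6} → ROUND(AVG(m.qty), 2)=129
  4: ids {5, 7} → ROUND(AVG(m.qty), 2)=66.5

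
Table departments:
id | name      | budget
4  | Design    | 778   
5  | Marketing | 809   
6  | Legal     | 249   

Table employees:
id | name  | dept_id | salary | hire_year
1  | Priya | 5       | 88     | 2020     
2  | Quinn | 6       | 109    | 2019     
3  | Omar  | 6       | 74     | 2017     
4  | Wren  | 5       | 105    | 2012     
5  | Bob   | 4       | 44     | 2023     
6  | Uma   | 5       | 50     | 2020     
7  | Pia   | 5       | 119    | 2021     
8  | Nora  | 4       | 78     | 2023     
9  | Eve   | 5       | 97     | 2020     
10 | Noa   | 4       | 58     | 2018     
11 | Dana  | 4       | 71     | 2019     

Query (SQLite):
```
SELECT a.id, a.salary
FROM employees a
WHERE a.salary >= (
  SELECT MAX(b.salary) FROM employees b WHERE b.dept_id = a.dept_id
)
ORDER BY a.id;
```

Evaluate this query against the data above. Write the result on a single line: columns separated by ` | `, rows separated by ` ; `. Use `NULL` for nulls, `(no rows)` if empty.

For each employees row a, compute MAX(salary) over rows sharing a.dept_id.
Keep row a if a.salary >= that per-group MAX.
  dept_id=4: MAX(salary) = 78
  dept_id=5: MAX(salary) = 119
  dept_id=6: MAX(salary) = 109

2 | 109 ; 7 | 119 ; 8 | 78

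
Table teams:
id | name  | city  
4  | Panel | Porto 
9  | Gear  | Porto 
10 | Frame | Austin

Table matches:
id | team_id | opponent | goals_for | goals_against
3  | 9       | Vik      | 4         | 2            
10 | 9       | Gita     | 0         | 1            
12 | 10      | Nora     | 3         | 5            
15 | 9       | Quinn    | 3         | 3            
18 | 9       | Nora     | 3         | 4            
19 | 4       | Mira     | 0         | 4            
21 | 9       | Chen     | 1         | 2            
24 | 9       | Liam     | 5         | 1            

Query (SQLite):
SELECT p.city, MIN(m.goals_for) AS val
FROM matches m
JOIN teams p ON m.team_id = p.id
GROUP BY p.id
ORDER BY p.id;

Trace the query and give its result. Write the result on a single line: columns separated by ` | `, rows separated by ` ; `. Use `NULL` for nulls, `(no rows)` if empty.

Join each matches row to its teams via team_id.
Group joined rows by teams.id; compute MIN(m.goals_for) per group.
  4: ids {19} → MIN(m.goals_for)=0
  9: ids {3, 10, 15, 18, 21, 24} → MIN(m.goals_for)=0
  10: ids {12} → MIN(m.goals_for)=3

Porto | 0 ; Porto | 0 ; Austin | 3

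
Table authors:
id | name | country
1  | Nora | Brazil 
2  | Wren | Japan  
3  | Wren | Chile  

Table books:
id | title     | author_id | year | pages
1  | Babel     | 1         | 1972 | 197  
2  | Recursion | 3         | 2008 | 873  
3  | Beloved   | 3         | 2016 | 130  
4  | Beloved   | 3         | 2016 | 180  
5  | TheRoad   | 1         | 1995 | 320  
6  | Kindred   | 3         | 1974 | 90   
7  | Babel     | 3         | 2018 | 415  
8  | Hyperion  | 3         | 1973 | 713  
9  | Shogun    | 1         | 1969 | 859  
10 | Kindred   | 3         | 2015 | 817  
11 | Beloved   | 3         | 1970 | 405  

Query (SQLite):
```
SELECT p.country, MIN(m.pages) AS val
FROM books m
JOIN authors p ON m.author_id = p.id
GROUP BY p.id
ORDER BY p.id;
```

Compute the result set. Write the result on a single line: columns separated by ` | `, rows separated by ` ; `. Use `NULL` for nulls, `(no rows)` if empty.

Join each books row to its authors via author_id.
Group joined rows by authors.id; compute MIN(m.pages) per group.
  1: ids {1, 5, 9} → MIN(m.pages)=197
  3: ids {2, 3, 4, 6, 7, 8, 10, 11} → MIN(m.pages)=90

Brazil | 197 ; Chile | 90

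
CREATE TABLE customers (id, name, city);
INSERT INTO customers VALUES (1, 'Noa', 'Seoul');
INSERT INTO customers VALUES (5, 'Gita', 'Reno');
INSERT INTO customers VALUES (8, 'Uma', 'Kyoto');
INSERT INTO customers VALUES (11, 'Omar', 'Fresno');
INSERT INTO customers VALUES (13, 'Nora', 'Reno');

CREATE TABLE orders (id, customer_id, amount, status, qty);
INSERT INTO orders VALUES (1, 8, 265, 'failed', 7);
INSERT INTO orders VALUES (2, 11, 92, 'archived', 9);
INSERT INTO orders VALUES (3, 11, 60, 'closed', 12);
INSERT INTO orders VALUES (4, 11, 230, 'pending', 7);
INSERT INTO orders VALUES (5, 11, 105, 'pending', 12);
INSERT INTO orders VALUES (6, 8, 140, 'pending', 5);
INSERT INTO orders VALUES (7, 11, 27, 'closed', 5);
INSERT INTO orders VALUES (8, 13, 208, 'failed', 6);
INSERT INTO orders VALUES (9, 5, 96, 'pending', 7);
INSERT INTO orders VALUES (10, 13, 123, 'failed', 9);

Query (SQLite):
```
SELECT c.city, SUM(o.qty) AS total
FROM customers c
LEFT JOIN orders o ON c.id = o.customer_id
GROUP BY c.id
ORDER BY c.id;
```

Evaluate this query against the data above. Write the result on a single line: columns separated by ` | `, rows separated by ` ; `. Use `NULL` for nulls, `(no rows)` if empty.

Seoul | NULL ; Reno | 7 ; Kyoto | 12 ; Fresno | 45 ; Reno | 15

LEFT JOIN keeps every customers row; unmatched ones get NULL for orders columns.
Group by customers.id and compute SUM(o.qty). SUM over an all-NULL group is NULL.
  1: ids {—} → SUM(o.qty)=NULL
  5: ids {9} → SUM(o.qty)=7
  8: ids {1, 6} → SUM(o.qty)=12
  11: ids {2, 3, 4, 5, 7} → SUM(o.qty)=45
  13: ids {8, 10} → SUM(o.qty)=15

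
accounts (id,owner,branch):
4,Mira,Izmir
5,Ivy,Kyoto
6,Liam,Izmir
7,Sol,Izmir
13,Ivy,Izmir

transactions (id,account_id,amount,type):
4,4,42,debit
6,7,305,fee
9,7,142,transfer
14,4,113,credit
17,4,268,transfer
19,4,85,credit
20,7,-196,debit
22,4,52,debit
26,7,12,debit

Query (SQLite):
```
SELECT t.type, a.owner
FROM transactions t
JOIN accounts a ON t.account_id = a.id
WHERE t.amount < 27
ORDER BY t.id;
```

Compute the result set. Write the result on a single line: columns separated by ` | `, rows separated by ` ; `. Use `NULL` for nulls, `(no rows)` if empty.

debit | Sol ; debit | Sol

Each transactions row matches the accounts row where account_id = accounts.id.
Then keep rows with t.amount < 27.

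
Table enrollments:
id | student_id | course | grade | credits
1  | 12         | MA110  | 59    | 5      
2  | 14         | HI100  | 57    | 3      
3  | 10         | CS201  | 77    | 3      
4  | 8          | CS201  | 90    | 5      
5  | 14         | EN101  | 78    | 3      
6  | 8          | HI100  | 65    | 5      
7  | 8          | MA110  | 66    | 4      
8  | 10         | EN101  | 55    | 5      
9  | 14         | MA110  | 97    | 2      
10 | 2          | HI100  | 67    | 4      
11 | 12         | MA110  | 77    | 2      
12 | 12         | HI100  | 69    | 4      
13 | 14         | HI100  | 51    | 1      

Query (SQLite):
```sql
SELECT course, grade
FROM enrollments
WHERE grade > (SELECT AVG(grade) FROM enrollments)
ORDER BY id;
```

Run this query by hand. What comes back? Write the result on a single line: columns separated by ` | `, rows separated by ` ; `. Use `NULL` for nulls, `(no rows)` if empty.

CS201 | 77 ; CS201 | 90 ; EN101 | 78 ; MA110 | 97 ; MA110 | 77

Scalar subquery: AVG(grade) over all enrollments rows = 69.846154 (≈; comparison uses full precision).
Keep rows where grade > that value.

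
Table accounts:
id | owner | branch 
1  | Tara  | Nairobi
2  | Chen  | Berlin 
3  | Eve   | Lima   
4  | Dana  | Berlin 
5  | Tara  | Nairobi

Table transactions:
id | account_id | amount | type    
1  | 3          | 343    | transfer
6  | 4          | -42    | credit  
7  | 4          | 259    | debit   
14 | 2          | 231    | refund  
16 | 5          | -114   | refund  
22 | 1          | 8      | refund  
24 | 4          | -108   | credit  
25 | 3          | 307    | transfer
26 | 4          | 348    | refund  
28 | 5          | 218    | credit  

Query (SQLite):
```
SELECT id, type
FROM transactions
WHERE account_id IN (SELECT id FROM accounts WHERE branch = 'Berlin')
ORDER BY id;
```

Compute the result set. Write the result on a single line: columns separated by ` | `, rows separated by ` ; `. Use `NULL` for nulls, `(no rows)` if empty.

6 | credit ; 7 | debit ; 14 | refund ; 24 | credit ; 26 | refund

Inner query: accounts.id where branch = 'Berlin'.
Outer: keep transactions rows whose account_id is in that set.
Inner query → {2, 4}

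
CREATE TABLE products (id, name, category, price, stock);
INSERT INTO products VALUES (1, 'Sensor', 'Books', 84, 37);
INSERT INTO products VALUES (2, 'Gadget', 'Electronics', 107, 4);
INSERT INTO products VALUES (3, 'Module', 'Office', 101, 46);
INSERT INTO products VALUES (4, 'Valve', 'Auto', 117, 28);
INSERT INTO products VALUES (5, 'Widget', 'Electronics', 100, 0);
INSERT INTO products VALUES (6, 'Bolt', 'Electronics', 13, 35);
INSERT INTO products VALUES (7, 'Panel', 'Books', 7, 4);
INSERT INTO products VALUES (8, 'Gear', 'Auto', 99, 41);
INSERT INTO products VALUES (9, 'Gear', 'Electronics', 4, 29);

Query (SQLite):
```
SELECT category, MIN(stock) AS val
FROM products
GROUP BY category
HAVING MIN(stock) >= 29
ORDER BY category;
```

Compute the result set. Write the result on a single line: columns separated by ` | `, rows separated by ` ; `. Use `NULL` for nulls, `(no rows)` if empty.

Office | 46

Partition products by category; compute MIN(stock) within each group.
HAVING: keep groups where MIN(stock) >= 29.
  Auto: ids {4, 8} → MIN(stock)=28
  Books: ids {1, 7} → MIN(stock)=4
  Electronics: ids {2, 5, 6, 9} → MIN(stock)=0
  Office: ids {3} → MIN(stock)=46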